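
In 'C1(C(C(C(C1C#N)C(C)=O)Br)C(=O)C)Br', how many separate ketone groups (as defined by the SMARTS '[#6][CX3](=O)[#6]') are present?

[#6][CX3](=O)[#6] is the SMARTS for a ketone: a carbonyl carbon (no H) flanked by two carbons.
The molecule carries 2 separate instances of an acetyl/ketone group (-C(=O)CH3) meeting every constraint; each maps to a distinct set of atoms, giving 2 matches.

2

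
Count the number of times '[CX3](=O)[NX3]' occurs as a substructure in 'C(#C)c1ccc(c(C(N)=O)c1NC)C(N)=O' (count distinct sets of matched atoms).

2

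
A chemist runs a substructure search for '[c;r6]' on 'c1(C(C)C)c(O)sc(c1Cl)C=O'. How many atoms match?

The query [c;r6] means: aromatic carbon that belongs to a six-membered ring.
Check the 12 heavy atoms by environment: 1× s (aromatic, in 5-ring) → no; 4× c (aromatic, in 5-ring) → no; 4× C (acyclic) → no; 2× O (acyclic) → no; 1× Cl (acyclic) → no.
No environment satisfies the query, so 0 matching atoms.

0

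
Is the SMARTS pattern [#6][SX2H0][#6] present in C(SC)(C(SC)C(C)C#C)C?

The pattern [#6][SX2H0][#6] describes an aliphatic sulfur bridging two carbons with no H on the sulfur — a thioether.
The molecule carries a methylthio ether (-SCH3), whose atoms satisfy every constraint of the query, so the pattern matches.

Yes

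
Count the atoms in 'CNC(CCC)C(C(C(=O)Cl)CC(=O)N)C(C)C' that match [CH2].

3

The query [CH2] means: aliphatic carbon with exactly two hydrogens.
Check the 18 heavy atoms by environment: 3× C (H2) → match; 4× C (H1) → no; 4× C (H3) → no; 2× C (H0) → no; 2× O (H0) → no; 1× N (H2) → no; 1× Cl (H0) → no; 1× N (H1) → no.
That gives 3 matching atoms.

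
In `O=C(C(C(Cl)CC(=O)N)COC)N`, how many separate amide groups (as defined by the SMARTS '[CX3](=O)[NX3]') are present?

2

[CX3](=O)[NX3] is the SMARTS for an amide: a carbonyl carbon bonded to a trivalent nitrogen.
The molecule carries 2 separate instances of a primary amide (-C(=O)NH2) meeting every constraint; each maps to a distinct set of atoms, giving 2 matches.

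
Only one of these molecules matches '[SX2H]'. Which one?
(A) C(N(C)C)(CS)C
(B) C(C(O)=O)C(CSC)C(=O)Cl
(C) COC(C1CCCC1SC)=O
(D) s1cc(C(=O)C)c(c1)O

[SX2H] describes an aliphatic sulfur with two connections, one being H (a thiol).
(A) contains a thiol (-SH), which satisfies every atom and bond constraint.
(B) has a methylthio ether (-SCH3) but the sulfur has H0 (bonded to two carbons), not H1.
(C) has a methylthio ether (-SCH3) but the sulfur has H0 (bonded to two carbons), not H1.
(D) has a hydroxyl group (-OH) but it is an -OH, not an -SH.
So the answer is (A).

A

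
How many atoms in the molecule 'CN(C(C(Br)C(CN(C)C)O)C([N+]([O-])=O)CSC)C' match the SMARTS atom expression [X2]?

Check the 19 heavy atoms by environment: 11× C (X4) → no; 1× Br (X1) → no; 1× O (X2) → match; 1× S (X2) → match; 2× N (X3) → no; 1× N (charge +1, X3) → no; 1× O (charge -1, X1) → no; 1× O (X1) → no.
Summing the matching environments: 1 + 1 = 2 matching atoms.

2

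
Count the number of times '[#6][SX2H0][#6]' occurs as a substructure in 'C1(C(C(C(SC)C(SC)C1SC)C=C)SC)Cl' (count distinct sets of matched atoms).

4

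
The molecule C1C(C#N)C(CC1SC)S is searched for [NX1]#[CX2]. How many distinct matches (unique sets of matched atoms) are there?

1

[NX1]#[CX2] is the SMARTS for a nitrile: a nitrogen triple-bonded to a two-connected carbon.
Exactly one fragment in the molecule meets all constraints, giving 1 match.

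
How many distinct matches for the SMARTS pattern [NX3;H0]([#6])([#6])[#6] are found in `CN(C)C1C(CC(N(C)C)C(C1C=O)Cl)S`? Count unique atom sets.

2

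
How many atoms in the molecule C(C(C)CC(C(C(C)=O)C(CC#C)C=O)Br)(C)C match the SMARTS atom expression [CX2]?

2

The query [CX2] means: C with X2: aliphatic carbon with exactly 2 total connections.
Check the 18 heavy atoms by environment: 11× C (X4) → no; 2× C (X3) → no; 2× O (X1) → no; 1× Br (X1) → no; 2× C (X2) → match.
That gives 2 matching atoms.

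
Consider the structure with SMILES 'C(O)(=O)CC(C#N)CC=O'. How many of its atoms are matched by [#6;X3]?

The query [#6;X3] means: any carbon (aromatic or not) with three total connections.
Check the 10 heavy atoms by environment: 3× C (X4) → no; 2× C (X3) → match; 2× O (X1) → no; 1× C (X2) → no; 1× N (X1) → no; 1× O (X2) → no.
That gives 2 matching atoms.

2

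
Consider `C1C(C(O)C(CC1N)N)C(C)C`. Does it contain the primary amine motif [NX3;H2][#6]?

Yes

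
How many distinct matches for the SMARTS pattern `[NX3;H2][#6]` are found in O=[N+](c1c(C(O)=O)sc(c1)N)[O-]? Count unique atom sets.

[NX3;H2][#6] is the SMARTS for a primary amine: a trivalent nitrogen with two H attached to carbon.
Exactly one fragment in the molecule meets all constraints, giving 1 match.

1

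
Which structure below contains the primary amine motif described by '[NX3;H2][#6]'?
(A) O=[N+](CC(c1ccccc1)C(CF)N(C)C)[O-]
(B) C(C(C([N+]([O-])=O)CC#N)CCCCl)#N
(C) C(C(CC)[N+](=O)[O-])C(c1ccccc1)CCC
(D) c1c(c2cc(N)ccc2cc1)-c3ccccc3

D

[NX3;H2][#6] describes a trivalent nitrogen with two H attached to carbon (a primary amine).
(A) has a dimethylamino group (-N(CH3)2) but the nitrogen has H0, not H2.
(B) has a nitrile (-C#N) but the nitrogen is NX1 (triple-bonded), not NX3 with two H.
(C) has a nitro group (-[N+](=O)[O-]) but the nitrogen is [N+] with no H, not NX3H2.
(D) contains a primary amino group (-NH2), which satisfies every atom and bond constraint.
So the answer is (D).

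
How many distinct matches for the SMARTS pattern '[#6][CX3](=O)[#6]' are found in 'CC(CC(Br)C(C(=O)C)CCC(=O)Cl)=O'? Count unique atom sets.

2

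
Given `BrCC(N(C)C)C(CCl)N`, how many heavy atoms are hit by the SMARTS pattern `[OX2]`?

0

The query [OX2] means: aliphatic oxygen with two total connections — ether, hydroxyl, or ester single-bond O.
Check the 10 heavy atoms by environment: 6× C (X4) → no; 2× N (X3) → no; 1× Br (X1) → no; 1× Cl (X1) → no.
No environment satisfies the query, so 0 matching atoms.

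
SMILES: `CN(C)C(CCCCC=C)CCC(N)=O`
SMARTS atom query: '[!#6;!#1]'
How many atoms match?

3

The query [!#6;!#1] means: not carbon and not hydrogen — any heteroatom.
Check the 15 heavy atoms by environment: 12× C → no; 2× N → match; 1× O → match.
Summing the matching environments: 2 + 1 = 3 matching atoms.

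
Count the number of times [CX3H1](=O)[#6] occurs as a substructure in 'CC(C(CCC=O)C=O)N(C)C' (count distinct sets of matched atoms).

[CX3H1](=O)[#6] is the SMARTS for an aldehyde: an sp2 carbon with one H, double-bonded to O and single-bonded to carbon.
The molecule carries 2 separate instances of an aldehyde (-CHO) meeting every constraint; each maps to a distinct set of atoms, giving 2 matches.

2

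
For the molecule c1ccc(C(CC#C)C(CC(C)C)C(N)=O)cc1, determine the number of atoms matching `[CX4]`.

7

Check the 18 heavy atoms by environment: 7× C (X4) → match; 1× C (X3) → no; 1× O (X1) → no; 1× N (X3) → no; 6× c (aromatic, X3) → no; 2× C (X2) → no.
That gives 7 matching atoms.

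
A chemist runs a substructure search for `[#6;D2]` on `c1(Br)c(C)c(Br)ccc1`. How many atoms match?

The query [#6;D2] means: any carbon bonded to exactly two heavy atoms.
Check the 9 heavy atoms by environment: 3× c (aromatic, D2) → match; 3× c (aromatic, D3) → no; 2× Br (D1) → no; 1× C (D1) → no.
That gives 3 matching atoms.

3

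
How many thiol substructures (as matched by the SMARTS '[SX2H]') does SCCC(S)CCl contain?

2

[SX2H] is the SMARTS for a thiol: an aliphatic sulfur with two connections, one being H.
The molecule carries 2 separate instances of a thiol (-SH) meeting every constraint; each maps to a distinct set of atoms, giving 2 matches.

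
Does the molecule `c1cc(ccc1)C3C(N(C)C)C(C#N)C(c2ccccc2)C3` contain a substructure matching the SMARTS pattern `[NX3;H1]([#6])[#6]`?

The pattern [NX3;H1]([#6])[#6] describes a trivalent nitrogen with one H, bonded to two carbons — a secondary amine.
The closest candidate here is a dimethylamino group (-N(CH3)2), but the nitrogen has H0, not H1. No other fragment satisfies the full query, so there is no match.

No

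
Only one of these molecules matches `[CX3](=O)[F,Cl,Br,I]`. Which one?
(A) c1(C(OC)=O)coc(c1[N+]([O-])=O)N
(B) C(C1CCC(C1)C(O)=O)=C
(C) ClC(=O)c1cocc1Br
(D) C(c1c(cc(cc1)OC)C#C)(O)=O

C

[CX3](=O)[F,Cl,Br,I] describes a carbonyl carbon bonded to a halogen (an acyl halide).
(A) has a methyl-ester group (-C(=O)OCH3) but the carbonyl is bonded to -O-C, not to a halogen.
(B) has a carboxylic acid group (-C(=O)OH) but the carbonyl is bonded to -OH, not to a halogen.
(C) contains an acyl chloride (-C(=O)Cl), which satisfies every atom and bond constraint.
(D) has a carboxylic acid group (-C(=O)OH) but the carbonyl is bonded to -OH, not to a halogen.
So the answer is (C).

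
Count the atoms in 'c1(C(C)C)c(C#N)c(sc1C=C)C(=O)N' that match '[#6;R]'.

4

Check the 15 heavy atoms by environment: 1× s (aromatic, in 5-ring) → no; 4× c (aromatic, in 5-ring) → match; 7× C (acyclic) → no; 2× N (acyclic) → no; 1× O (acyclic) → no.
That gives 4 matching atoms.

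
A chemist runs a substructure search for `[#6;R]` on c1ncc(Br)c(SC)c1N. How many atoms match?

5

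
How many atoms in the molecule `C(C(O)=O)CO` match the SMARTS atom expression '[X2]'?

The query [X2] means: any atom with exactly two total connections (bonds + H).
Check the 6 heavy atoms by environment: 2× C (X4) → no; 2× O (X2) → match; 1× C (X3) → no; 1× O (X1) → no.
That gives 2 matching atoms.

2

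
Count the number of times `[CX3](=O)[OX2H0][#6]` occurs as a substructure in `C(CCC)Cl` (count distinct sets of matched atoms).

[CX3](=O)[OX2H0][#6] is the SMARTS for an ester: a carbonyl carbon bonded to an oxygen that is itself bonded to carbon (no H on that O).
No fragment in the molecule satisfies every constraint, giving 0 matches.

0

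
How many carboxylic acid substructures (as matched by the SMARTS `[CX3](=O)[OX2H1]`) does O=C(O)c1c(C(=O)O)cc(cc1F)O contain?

2

[CX3](=O)[OX2H1] is the SMARTS for a carboxylic acid: an sp2 carbon double-bonded to O and single-bonded to an -OH oxygen.
The molecule carries 2 separate instances of a carboxylic acid group (-C(=O)OH) meeting every constraint; each maps to a distinct set of atoms, giving 2 matches.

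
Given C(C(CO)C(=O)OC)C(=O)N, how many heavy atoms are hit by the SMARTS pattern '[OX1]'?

2

The query [OX1] means: aliphatic oxygen with one total connection — typically a carbonyl =O or an oxide.
Check the 11 heavy atoms by environment: 4× C (X4) → no; 2× O (X2) → no; 2× C (X3) → no; 2× O (X1) → match; 1× N (X3) → no.
That gives 2 matching atoms.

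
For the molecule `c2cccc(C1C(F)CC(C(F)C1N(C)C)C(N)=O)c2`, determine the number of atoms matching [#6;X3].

7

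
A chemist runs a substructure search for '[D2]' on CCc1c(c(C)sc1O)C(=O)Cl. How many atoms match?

2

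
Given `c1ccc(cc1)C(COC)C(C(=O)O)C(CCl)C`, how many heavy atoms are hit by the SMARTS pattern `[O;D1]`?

2

The query [O;D1] means: aliphatic oxygen bonded to exactly one heavy atom.
Check the 18 heavy atoms by environment: 2× C (D2) → no; 4× C (D3) → no; 2× C (D1) → no; 2× O (D1) → match; 1× Cl (D1) → no; 1× c (aromatic, D3) → no; 5× c (aromatic, D2) → no; 1× O (D2) → no.
That gives 2 matching atoms.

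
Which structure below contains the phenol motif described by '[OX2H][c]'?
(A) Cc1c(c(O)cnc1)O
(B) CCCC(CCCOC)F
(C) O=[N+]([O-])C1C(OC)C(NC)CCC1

A

[OX2H][c] describes a hydroxyl oxygen attached to an aromatic carbon (a phenol).
(A) contains a hydroxyl group (-OH), which satisfies every atom and bond constraint.
(B) has a methoxy ether (-OCH3) but the oxygen has H0, not H1.
(C) has a methoxy ether (-OCH3) but the oxygen has H0, not H1.
So the answer is (A).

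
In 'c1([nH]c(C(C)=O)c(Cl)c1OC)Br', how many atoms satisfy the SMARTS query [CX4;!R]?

2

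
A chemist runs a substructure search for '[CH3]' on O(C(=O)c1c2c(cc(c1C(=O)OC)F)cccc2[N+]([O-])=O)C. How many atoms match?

The query [CH3] means: aliphatic carbon with exactly three hydrogens.
Check the 22 heavy atoms by environment: 6× c (aromatic, H0) → no; 4× c (aromatic, H1) → no; 1× N (charge +1, H0) → no; 1× O (charge -1, H0) → no; 5× O (H0) → no; 1× F (H0) → no; 2× C (H0) → no; 2× C (H3) → match.
That gives 2 matching atoms.

2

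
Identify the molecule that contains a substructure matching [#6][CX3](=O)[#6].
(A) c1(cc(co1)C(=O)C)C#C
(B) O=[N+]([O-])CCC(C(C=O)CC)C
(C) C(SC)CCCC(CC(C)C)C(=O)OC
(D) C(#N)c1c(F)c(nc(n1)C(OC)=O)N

A

[#6][CX3](=O)[#6] describes a carbonyl carbon (no H) flanked by two carbons (a ketone).
(A) contains an acetyl/ketone group (-C(=O)CH3), which satisfies every atom and bond constraint.
(B) has an aldehyde (-CHO) but the carbonyl carbon has H1, so it is not flanked by two carbons.
(C) has a methyl-ester group (-C(=O)OCH3) but one neighbour of the carbonyl carbon is O, not C.
(D) has a methyl-ester group (-C(=O)OCH3) but one neighbour of the carbonyl carbon is O, not C.
So the answer is (A).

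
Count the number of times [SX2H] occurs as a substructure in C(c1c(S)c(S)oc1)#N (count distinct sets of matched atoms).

2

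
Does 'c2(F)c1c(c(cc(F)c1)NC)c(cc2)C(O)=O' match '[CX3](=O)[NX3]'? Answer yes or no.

The pattern [CX3](=O)[NX3] describes a carbonyl carbon bonded to a trivalent nitrogen — an amide.
The closest candidate here is a carboxylic acid group (-C(=O)OH), but the carbonyl is bonded to O, not to an NX3 nitrogen. No other fragment satisfies the full query, so there is no match.

No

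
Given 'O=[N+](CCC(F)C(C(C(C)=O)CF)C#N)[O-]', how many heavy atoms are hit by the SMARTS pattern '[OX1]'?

3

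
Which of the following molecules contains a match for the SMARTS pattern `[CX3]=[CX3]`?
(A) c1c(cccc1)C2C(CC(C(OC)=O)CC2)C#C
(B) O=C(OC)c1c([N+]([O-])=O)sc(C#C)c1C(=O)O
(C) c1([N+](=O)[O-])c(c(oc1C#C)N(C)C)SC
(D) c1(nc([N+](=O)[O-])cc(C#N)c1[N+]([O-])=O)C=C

D

[CX3]=[CX3] describes a non-aromatic C=C double bond between two sp2 carbons (an alkene).
(A) has an ethynyl group (-C#CH) but the C-C bond is a triple bond, not a double bond.
(B) has an ethynyl group (-C#CH) but the C-C bond is a triple bond, not a double bond.
(C) has an ethynyl group (-C#CH) but the C-C bond is a triple bond, not a double bond.
(D) contains a vinyl group (-CH=CH2), which satisfies every atom and bond constraint.
So the answer is (D).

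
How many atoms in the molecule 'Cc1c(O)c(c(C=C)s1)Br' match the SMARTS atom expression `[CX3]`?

The query [CX3] means: C with X3: aliphatic carbon with exactly 3 total connections.
Check the 10 heavy atoms by environment: 1× s (aromatic, X2) → no; 4× c (aromatic, X3) → no; 1× Br (X1) → no; 1× O (X2) → no; 2× C (X3) → match; 1× C (X4) → no.
That gives 2 matching atoms.

2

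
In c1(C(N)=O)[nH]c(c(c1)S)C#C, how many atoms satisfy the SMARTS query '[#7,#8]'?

The query [#7,#8] means: nitrogen or oxygen (comma = OR).
Check the 11 heavy atoms by environment: 1× n (aromatic) → match; 4× c (aromatic) → no; 1× S → no; 3× C → no; 1× O → match; 1× N → match.
Summing the matching environments: 1 + 1 + 1 = 3 matching atoms.

3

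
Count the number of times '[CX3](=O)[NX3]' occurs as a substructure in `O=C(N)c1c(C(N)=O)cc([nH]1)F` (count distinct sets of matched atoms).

2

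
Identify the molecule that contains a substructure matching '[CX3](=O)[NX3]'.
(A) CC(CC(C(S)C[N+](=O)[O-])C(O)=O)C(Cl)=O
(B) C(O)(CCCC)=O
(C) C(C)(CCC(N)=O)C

[CX3](=O)[NX3] describes a carbonyl carbon bonded to a trivalent nitrogen (an amide).
(A) has a carboxylic acid group (-C(=O)OH) but the carbonyl is bonded to O, not to an NX3 nitrogen.
(B) has a carboxylic acid group (-C(=O)OH) but the carbonyl is bonded to O, not to an NX3 nitrogen.
(C) contains a primary amide (-C(=O)NH2), which satisfies every atom and bond constraint.
So the answer is (C).

C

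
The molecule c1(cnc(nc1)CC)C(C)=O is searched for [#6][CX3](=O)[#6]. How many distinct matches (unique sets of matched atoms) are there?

1

[#6][CX3](=O)[#6] is the SMARTS for a ketone: a carbonyl carbon (no H) flanked by two carbons.
Exactly one fragment in the molecule meets all constraints, giving 1 match.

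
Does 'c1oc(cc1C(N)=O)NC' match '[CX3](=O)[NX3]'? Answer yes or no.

Yes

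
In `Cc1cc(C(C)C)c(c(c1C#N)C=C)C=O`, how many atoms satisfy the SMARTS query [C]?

8

The query [C] means: uppercase C matches aliphatic (non-aromatic) carbon only.
Check the 16 heavy atoms by environment: 6× c (aromatic) → no; 8× C → match; 1× N → no; 1× O → no.
That gives 8 matching atoms.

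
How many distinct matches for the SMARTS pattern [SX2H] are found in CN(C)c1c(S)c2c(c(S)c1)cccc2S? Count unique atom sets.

[SX2H] is the SMARTS for a thiol: an aliphatic sulfur with two connections, one being H.
The molecule carries 3 separate instances of a thiol (-SH) meeting every constraint; each maps to a distinct set of atoms, giving 3 matches.

3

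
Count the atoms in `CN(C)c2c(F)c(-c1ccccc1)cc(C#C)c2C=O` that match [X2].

2

Check the 20 heavy atoms by environment: 12× c (aromatic, X3) → no; 1× F (X1) → no; 2× C (X2) → match; 1× N (X3) → no; 2× C (X4) → no; 1× C (X3) → no; 1× O (X1) → no.
That gives 2 matching atoms.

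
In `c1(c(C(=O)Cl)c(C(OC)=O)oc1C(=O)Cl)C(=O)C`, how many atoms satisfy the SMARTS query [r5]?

5

Check the 18 heavy atoms by environment: 1× o (aromatic, in 5-ring) → match; 4× c (aromatic, in 5-ring) → match; 6× C (acyclic) → no; 5× O (acyclic) → no; 2× Cl (acyclic) → no.
Summing the matching environments: 1 + 4 = 5 matching atoms.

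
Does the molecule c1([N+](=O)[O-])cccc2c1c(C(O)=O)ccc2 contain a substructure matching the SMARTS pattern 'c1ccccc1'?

Yes

The pattern c1ccccc1 describes six aromatic carbons in a ring — a benzene ring.
The required atom environment is present in the molecule, so the pattern matches.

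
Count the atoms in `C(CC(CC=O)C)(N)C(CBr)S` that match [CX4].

7

The query [CX4] means: C with X4: aliphatic carbon with exactly 4 total connections (bonds + H).
Check the 12 heavy atoms by environment: 7× C (X4) → match; 1× C (X3) → no; 1× O (X1) → no; 1× Br (X1) → no; 1× S (X2) → no; 1× N (X3) → no.
That gives 7 matching atoms.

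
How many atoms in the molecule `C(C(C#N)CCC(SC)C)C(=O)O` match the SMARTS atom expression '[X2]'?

Check the 13 heavy atoms by environment: 7× C (X4) → no; 1× C (X2) → match; 1× N (X1) → no; 1× S (X2) → match; 1× C (X3) → no; 1× O (X1) → no; 1× O (X2) → match.
Summing the matching environments: 1 + 1 + 1 = 3 matching atoms.

3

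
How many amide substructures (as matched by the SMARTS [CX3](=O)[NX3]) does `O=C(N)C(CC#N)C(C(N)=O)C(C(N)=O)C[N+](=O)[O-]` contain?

3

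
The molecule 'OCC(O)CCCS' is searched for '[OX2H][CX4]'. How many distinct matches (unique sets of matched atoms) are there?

[OX2H][CX4] is the SMARTS for an aliphatic alcohol: a hydroxyl oxygen bound to an sp3 (X4) carbon.
The molecule carries 2 separate instances of a hydroxyl group (-OH) meeting every constraint; each maps to a distinct set of atoms, giving 2 matches.

2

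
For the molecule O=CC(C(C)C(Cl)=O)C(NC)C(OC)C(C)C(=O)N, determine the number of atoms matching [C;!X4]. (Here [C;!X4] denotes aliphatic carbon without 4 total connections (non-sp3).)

The query [C;!X4] means: aliphatic carbon that does not have four total connections.
Check the 19 heavy atoms by environment: 9× C (X4) → no; 3× C (X3) → match; 3× O (X1) → no; 1× Cl (X1) → no; 2× N (X3) → no; 1× O (X2) → no.
That gives 3 matching atoms.

3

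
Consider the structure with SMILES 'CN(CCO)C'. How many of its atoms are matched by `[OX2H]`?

1

Check the 6 heavy atoms by environment: 2× C (H2, X4) → no; 1× N (H0, X3) → no; 2× C (H3, X4) → no; 1× O (H1, X2) → match.
That gives 1 matching atom.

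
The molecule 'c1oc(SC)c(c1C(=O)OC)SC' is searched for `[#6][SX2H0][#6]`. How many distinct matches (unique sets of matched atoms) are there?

[#6][SX2H0][#6] is the SMARTS for a thioether: an aliphatic sulfur bridging two carbons with no H on the sulfur.
The molecule carries 2 separate instances of a methylthio ether (-SCH3) meeting every constraint; each maps to a distinct set of atoms, giving 2 matches.

2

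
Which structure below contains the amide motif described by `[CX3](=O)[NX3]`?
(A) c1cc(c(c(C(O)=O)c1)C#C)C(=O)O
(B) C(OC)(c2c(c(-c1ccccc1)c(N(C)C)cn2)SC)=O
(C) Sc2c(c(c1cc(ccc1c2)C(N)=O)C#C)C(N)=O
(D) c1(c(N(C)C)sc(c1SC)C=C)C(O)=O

C

[CX3](=O)[NX3] describes a carbonyl carbon bonded to a trivalent nitrogen (an amide).
(A) has a carboxylic acid group (-C(=O)OH) but the carbonyl is bonded to O, not to an NX3 nitrogen.
(B) has a methyl-ester group (-C(=O)OCH3) but the carbonyl is bonded to O, not to an NX3 nitrogen.
(C) contains a primary amide (-C(=O)NH2), which satisfies every atom and bond constraint.
(D) has a carboxylic acid group (-C(=O)OH) but the carbonyl is bonded to O, not to an NX3 nitrogen.
So the answer is (C).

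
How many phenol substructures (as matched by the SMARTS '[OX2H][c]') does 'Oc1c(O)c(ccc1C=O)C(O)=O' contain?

2

[OX2H][c] is the SMARTS for a phenol: a hydroxyl oxygen attached to an aromatic carbon.
The molecule carries 2 separate instances of a hydroxyl group (-OH) meeting every constraint; each maps to a distinct set of atoms, giving 2 matches.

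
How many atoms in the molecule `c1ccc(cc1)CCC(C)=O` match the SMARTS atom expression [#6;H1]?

The query [#6;H1] means: any carbon bearing exactly one hydrogen.
Check the 11 heavy atoms by environment: 2× C (H2) → no; 1× c (aromatic, H0) → no; 5× c (aromatic, H1) → match; 1× C (H0) → no; 1× O (H0) → no; 1× C (H3) → no.
That gives 5 matching atoms.

5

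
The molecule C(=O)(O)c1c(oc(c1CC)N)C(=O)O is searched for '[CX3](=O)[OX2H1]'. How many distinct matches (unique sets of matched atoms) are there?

2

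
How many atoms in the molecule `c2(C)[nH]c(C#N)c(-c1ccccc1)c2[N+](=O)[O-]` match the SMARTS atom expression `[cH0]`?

5

The query [cH0] means: aromatic carbon with no attached hydrogen (substituted or ring-fusion).
Check the 17 heavy atoms by environment: 1× n (aromatic, H1) → no; 5× c (aromatic, H0) → match; 1× C (H3) → no; 1× C (H0) → no; 1× N (H0) → no; 5× c (aromatic, H1) → no; 1× N (charge +1, H0) → no; 1× O (charge -1, H0) → no; 1× O (H0) → no.
That gives 5 matching atoms.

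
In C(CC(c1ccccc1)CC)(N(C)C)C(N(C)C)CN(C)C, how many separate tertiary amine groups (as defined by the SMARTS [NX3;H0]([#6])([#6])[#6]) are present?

3

[NX3;H0]([#6])([#6])[#6] is the SMARTS for a tertiary amine: a trivalent nitrogen with no H, bonded to three carbons.
The molecule carries 3 separate instances of a dimethylamino group (-N(CH3)2) meeting every constraint; each maps to a distinct set of atoms, giving 3 matches.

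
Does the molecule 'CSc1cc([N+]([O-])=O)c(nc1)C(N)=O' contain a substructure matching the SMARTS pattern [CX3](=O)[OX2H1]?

The pattern [CX3](=O)[OX2H1] describes an sp2 carbon double-bonded to O and single-bonded to an -OH oxygen — a carboxylic acid.
The closest candidate here is a primary amide (-C(=O)NH2), but the carbonyl is bonded to N, not to an -OH oxygen. No other fragment satisfies the full query, so there is no match.

No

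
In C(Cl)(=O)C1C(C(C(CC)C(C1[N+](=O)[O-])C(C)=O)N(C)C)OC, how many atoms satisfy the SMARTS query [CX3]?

2

Check the 22 heavy atoms by environment: 12× C (X4) → no; 1× N (charge +1, X3) → no; 1× O (charge -1, X1) → no; 3× O (X1) → no; 2× C (X3) → match; 1× Cl (X1) → no; 1× O (X2) → no; 1× N (X3) → no.
That gives 2 matching atoms.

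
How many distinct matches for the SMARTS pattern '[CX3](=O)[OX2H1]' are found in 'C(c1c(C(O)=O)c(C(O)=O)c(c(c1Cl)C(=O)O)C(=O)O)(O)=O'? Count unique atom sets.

[CX3](=O)[OX2H1] is the SMARTS for a carboxylic acid: an sp2 carbon double-bonded to O and single-bonded to an -OH oxygen.
The molecule carries 5 separate instances of a carboxylic acid group (-C(=O)OH) meeting every constraint; each maps to a distinct set of atoms, giving 5 matches.

5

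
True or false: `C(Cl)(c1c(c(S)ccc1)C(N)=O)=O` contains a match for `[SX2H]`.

True

The pattern [SX2H] describes an aliphatic sulfur with two connections, one being H — a thiol.
The molecule carries a thiol (-SH), whose atoms satisfy every constraint of the query, so the pattern matches.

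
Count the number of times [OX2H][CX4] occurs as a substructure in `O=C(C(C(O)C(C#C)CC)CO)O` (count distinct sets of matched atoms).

2

[OX2H][CX4] is the SMARTS for an aliphatic alcohol: a hydroxyl oxygen bound to an sp3 (X4) carbon.
The molecule carries 2 separate instances of a hydroxyl group (-OH) meeting every constraint; each maps to a distinct set of atoms, giving 2 matches.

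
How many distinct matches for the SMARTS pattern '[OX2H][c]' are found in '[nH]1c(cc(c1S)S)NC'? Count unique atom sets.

0

[OX2H][c] is the SMARTS for a phenol: a hydroxyl oxygen attached to an aromatic carbon.
No fragment in the molecule satisfies every constraint, giving 0 matches.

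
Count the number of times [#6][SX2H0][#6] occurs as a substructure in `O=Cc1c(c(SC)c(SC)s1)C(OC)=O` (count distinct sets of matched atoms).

2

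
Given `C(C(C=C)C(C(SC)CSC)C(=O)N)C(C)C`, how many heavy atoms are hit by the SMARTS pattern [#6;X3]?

3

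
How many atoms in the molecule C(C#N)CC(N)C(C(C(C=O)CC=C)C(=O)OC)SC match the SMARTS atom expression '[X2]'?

3

The query [X2] means: any atom with exactly two total connections (bonds + H).
Check the 20 heavy atoms by environment: 9× C (X4) → no; 1× C (X2) → match; 1× N (X1) → no; 4× C (X3) → no; 2× O (X1) → no; 1× O (X2) → match; 1× S (X2) → match; 1× N (X3) → no.
Summing the matching environments: 1 + 1 + 1 = 3 matching atoms.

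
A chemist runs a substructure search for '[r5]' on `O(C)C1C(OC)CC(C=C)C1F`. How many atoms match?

5

The query [r5] means: r5 matches atoms in a five-membered ring.
Check the 12 heavy atoms by environment: 5× C (in 5-ring) → match; 1× F (acyclic) → no; 2× O (acyclic) → no; 4× C (acyclic) → no.
That gives 5 matching atoms.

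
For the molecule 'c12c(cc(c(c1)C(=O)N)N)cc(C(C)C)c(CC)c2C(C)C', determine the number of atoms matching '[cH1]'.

3

The query [cH1] means: aromatic carbon bearing exactly one hydrogen.
Check the 22 heavy atoms by environment: 7× c (aromatic, H0) → no; 3× c (aromatic, H1) → match; 2× N (H2) → no; 1× C (H0) → no; 1× O (H0) → no; 2× C (H1) → no; 5× C (H3) → no; 1× C (H2) → no.
That gives 3 matching atoms.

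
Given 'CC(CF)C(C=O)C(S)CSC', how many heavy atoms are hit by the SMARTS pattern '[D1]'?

5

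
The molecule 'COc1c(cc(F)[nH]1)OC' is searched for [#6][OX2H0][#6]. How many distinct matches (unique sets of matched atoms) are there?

2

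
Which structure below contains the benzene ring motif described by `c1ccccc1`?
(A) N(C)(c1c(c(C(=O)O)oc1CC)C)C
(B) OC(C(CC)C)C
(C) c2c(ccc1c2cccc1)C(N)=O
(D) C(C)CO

C

c1ccccc1 describes six aromatic carbons in a ring (a benzene ring).
(A) has a methyl group (-CH3) but no six-membered all-carbon aromatic ring is present.
(B) has a methyl group (-CH3) but no six-membered all-carbon aromatic ring is present.
(C) contains the required atom environment, so the pattern matches.
(D) has a methyl group (-CH3) but no six-membered all-carbon aromatic ring is present.
So the answer is (C).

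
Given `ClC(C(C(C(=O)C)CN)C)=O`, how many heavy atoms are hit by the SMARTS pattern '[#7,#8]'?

3

The query [#7,#8] means: nitrogen or oxygen (comma = OR).
Check the 11 heavy atoms by environment: 7× C → no; 2× O → match; 1× Cl → no; 1× N → match.
Summing the matching environments: 2 + 1 = 3 matching atoms.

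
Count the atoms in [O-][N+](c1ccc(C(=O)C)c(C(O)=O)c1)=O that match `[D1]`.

The query [D1] means: atom with exactly one heavy-atom neighbour (degree 1).
Check the 15 heavy atoms by environment: 3× c (aromatic, D2) → no; 3× c (aromatic, D3) → no; 2× C (D3) → no; 4× O (D1) → match; 1× C (D1) → match; 1× N (charge +1, D3) → no; 1× O (charge -1, D1) → match.
Summing the matching environments: 4 + 1 + 1 = 6 matching atoms.

6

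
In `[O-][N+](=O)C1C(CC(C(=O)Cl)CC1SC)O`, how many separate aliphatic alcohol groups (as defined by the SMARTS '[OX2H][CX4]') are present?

1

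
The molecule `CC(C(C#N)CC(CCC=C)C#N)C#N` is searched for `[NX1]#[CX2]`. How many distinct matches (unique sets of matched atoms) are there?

3

[NX1]#[CX2] is the SMARTS for a nitrile: a nitrogen triple-bonded to a two-connected carbon.
The molecule carries 3 separate instances of a nitrile (-C#N) meeting every constraint; each maps to a distinct set of atoms, giving 3 matches.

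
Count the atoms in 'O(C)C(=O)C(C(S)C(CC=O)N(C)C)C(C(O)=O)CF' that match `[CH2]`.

2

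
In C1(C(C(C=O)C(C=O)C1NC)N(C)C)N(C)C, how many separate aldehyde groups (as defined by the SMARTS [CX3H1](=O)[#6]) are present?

2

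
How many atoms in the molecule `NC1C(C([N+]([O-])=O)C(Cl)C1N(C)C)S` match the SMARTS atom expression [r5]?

5

Check the 14 heavy atoms by environment: 5× C (in 5-ring) → match; 1× S (acyclic) → no; 1× Cl (acyclic) → no; 1× N (charge +1, acyclic) → no; 1× O (charge -1, acyclic) → no; 1× O (acyclic) → no; 2× N (acyclic) → no; 2× C (acyclic) → no.
That gives 5 matching atoms.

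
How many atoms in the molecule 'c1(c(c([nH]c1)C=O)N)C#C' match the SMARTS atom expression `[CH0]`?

1

The query [CH0] means: aliphatic carbon with no attached hydrogen.
Check the 10 heavy atoms by environment: 1× n (aromatic, H1) → no; 3× c (aromatic, H0) → no; 1× c (aromatic, H1) → no; 1× N (H2) → no; 2× C (H1) → no; 1× O (H0) → no; 1× C (H0) → match.
That gives 1 matching atom.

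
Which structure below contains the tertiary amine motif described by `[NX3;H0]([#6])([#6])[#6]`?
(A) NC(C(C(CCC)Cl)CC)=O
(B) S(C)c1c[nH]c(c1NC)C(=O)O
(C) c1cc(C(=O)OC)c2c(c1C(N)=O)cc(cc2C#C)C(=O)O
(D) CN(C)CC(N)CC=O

[NX3;H0]([#6])([#6])[#6] describes a trivalent nitrogen with no H, bonded to three carbons (a tertiary amine).
(A) has a primary amide (-C(=O)NH2) but the amide nitrogen has H2 and only one carbon neighbour.
(B) has an N-methylamino group (-NHCH3) but the nitrogen still has one H (H1), not H0.
(C) has a primary amide (-C(=O)NH2) but the amide nitrogen has H2 and only one carbon neighbour.
(D) contains a dimethylamino group (-N(CH3)2), which satisfies every atom and bond constraint.
So the answer is (D).

D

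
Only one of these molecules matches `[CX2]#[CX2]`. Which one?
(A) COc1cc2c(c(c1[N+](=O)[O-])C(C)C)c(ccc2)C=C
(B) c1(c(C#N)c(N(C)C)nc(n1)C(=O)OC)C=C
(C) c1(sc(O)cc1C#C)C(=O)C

C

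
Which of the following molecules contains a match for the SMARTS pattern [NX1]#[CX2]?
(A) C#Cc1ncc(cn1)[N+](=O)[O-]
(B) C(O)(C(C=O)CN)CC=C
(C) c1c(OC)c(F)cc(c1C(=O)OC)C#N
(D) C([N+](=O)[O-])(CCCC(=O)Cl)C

C

[NX1]#[CX2] describes a nitrogen triple-bonded to a two-connected carbon (a nitrile).
(A) has a nitro group (-[N+](=O)[O-]) but there is no C#N triple bond.
(B) has a primary amino group (-NH2) but the nitrogen is NX3 (three connections), not NX1 triple-bonded.
(C) contains a nitrile (-C#N), which satisfies every atom and bond constraint.
(D) has a nitro group (-[N+](=O)[O-]) but there is no C#N triple bond.
So the answer is (C).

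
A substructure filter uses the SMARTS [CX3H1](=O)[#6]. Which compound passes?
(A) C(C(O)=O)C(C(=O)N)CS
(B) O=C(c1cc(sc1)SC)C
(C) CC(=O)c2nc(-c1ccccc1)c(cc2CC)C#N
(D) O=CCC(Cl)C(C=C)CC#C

D

[CX3H1](=O)[#6] describes an sp2 carbon with one H, double-bonded to O and single-bonded to carbon (an aldehyde).
(A) has a carboxylic acid group (-C(=O)OH) but the carbonyl carbon has H0 and is bonded to O, not H1.
(B) has an acetyl/ketone group (-C(=O)CH3) but the carbonyl carbon has H0 (two carbon neighbours), not H1.
(C) has an acetyl/ketone group (-C(=O)CH3) but the carbonyl carbon has H0 (two carbon neighbours), not H1.
(D) contains an aldehyde (-CHO), which satisfies every atom and bond constraint.
So the answer is (D).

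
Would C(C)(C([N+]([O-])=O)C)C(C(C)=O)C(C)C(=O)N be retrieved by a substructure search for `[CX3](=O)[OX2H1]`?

The pattern [CX3](=O)[OX2H1] describes an sp2 carbon double-bonded to O and single-bonded to an -OH oxygen — a carboxylic acid.
The closest candidate here is a primary amide (-C(=O)NH2), but the carbonyl is bonded to N, not to an -OH oxygen. No other fragment satisfies the full query, so there is no match.

No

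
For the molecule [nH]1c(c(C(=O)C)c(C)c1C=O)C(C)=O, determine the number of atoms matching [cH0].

The query [cH0] means: aromatic carbon with no attached hydrogen (substituted or ring-fusion).
Check the 14 heavy atoms by environment: 1× n (aromatic, H1) → no; 4× c (aromatic, H0) → match; 1× C (H1) → no; 3× O (H0) → no; 3× C (H3) → no; 2× C (H0) → no.
That gives 4 matching atoms.

4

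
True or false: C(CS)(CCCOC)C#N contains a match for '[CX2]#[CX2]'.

False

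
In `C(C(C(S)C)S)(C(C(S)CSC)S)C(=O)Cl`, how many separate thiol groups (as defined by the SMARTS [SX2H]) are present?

[SX2H] is the SMARTS for a thiol: an aliphatic sulfur with two connections, one being H.
The molecule carries 4 separate instances of a thiol (-SH) meeting every constraint; each maps to a distinct set of atoms, giving 4 matches.

4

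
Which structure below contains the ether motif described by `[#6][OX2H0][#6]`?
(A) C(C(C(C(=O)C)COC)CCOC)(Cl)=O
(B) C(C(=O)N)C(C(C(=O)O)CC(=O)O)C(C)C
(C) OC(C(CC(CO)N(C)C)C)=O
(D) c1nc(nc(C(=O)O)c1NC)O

A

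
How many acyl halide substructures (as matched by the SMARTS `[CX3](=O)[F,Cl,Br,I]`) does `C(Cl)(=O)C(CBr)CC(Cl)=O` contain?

[CX3](=O)[F,Cl,Br,I] is the SMARTS for an acyl halide: a carbonyl carbon bonded to a halogen.
The molecule carries 2 separate instances of an acyl chloride (-C(=O)Cl) meeting every constraint; each maps to a distinct set of atoms, giving 2 matches.

2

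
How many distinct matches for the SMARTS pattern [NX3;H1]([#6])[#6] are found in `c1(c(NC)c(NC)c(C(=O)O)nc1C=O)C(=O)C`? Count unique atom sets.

2

[NX3;H1]([#6])[#6] is the SMARTS for a secondary amine: a trivalent nitrogen with one H, bonded to two carbons.
The molecule carries 2 separate instances of an N-methylamino group (-NHCH3) meeting every constraint; each maps to a distinct set of atoms, giving 2 matches.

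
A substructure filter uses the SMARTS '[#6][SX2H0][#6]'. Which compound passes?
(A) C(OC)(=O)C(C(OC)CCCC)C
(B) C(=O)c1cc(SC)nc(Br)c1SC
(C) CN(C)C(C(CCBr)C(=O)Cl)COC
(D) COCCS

B

[#6][SX2H0][#6] describes an aliphatic sulfur bridging two carbons with no H on the sulfur (a thioether).
(A) has a methoxy ether (-OCH3) but the bridging atom is O, not S.
(B) contains a methylthio ether (-SCH3), which satisfies every atom and bond constraint.
(C) has a methoxy ether (-OCH3) but the bridging atom is O, not S.
(D) has a methoxy ether (-OCH3) but the bridging atom is O, not S.
So the answer is (B).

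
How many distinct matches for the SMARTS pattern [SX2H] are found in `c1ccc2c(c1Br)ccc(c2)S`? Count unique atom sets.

[SX2H] is the SMARTS for a thiol: an aliphatic sulfur with two connections, one being H.
Exactly one fragment in the molecule meets all constraints, giving 1 match.

1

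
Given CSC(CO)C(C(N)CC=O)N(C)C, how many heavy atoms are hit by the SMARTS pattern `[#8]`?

2

The query [#8] means: #8 matches any oxygen atom.
Check the 14 heavy atoms by environment: 9× C → no; 2× N → no; 1× S → no; 2× O → match.
That gives 2 matching atoms.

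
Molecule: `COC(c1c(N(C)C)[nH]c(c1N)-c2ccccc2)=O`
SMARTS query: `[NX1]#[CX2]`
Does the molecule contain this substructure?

No

The pattern [NX1]#[CX2] describes a nitrogen triple-bonded to a two-connected carbon — a nitrile.
The closest candidate here is a primary amino group (-NH2), but the nitrogen is NX3 (three connections), not NX1 triple-bonded. No other fragment satisfies the full query, so there is no match.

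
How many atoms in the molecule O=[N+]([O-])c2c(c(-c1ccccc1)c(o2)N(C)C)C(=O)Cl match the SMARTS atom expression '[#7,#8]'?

6

Check the 20 heavy atoms by environment: 1× o (aromatic) → match; 10× c (aromatic) → no; 3× C → no; 2× O → match; 1× Cl → no; 1× N → match; 1× N (charge +1) → match; 1× O (charge -1) → match.
Summing the matching environments: 1 + 2 + 1 + 1 + 1 = 6 matching atoms.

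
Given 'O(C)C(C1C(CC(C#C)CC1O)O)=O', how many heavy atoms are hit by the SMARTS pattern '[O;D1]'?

Check the 14 heavy atoms by environment: 3× C (D2) → no; 5× C (D3) → no; 2× C (D1) → no; 3× O (D1) → match; 1× O (D2) → no.
That gives 3 matching atoms.

3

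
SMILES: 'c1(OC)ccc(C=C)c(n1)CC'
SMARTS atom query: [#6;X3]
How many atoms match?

Check the 12 heavy atoms by environment: 1× n (aromatic, X2) → no; 5× c (aromatic, X3) → match; 1× O (X2) → no; 3× C (X4) → no; 2× C (X3) → match.
Summing the matching environments: 5 + 2 = 7 matching atoms.

7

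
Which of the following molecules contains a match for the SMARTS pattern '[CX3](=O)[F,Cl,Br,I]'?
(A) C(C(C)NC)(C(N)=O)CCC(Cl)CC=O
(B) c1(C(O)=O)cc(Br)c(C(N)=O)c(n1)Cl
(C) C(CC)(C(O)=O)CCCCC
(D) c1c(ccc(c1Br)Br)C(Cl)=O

[CX3](=O)[F,Cl,Br,I] describes a carbonyl carbon bonded to a halogen (an acyl halide).
(A) has a chloro substituent but the Cl is not on a carbonyl carbon.
(B) has a chloro substituent but the Cl is not on a carbonyl carbon.
(C) has a carboxylic acid group (-C(=O)OH) but the carbonyl is bonded to -OH, not to a halogen.
(D) contains an acyl chloride (-C(=O)Cl), which satisfies every atom and bond constraint.
So the answer is (D).

D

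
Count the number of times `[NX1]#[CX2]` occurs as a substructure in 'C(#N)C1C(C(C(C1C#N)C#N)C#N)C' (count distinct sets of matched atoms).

4

[NX1]#[CX2] is the SMARTS for a nitrile: a nitrogen triple-bonded to a two-connected carbon.
The molecule carries 4 separate instances of a nitrile (-C#N) meeting every constraint; each maps to a distinct set of atoms, giving 4 matches.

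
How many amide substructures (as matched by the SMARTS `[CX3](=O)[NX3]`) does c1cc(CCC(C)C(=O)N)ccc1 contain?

1

[CX3](=O)[NX3] is the SMARTS for an amide: a carbonyl carbon bonded to a trivalent nitrogen.
Exactly one fragment in the molecule meets all constraints, giving 1 match.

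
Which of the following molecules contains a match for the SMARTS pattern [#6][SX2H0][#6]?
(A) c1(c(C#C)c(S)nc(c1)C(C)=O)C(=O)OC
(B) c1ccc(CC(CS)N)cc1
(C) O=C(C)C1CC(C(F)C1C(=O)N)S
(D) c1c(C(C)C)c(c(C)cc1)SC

[#6][SX2H0][#6] describes an aliphatic sulfur bridging two carbons with no H on the sulfur (a thioether).
(A) has a thiol (-SH) but the sulfur has H1, not H0 bridging two carbons.
(B) has a thiol (-SH) but the sulfur has H1, not H0 bridging two carbons.
(C) has a thiol (-SH) but the sulfur has H1, not H0 bridging two carbons.
(D) contains a methylthio ether (-SCH3), which satisfies every atom and bond constraint.
So the answer is (D).

D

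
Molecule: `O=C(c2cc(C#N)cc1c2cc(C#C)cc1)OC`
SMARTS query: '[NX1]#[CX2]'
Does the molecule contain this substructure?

The pattern [NX1]#[CX2] describes a nitrogen triple-bonded to a two-connected carbon — a nitrile.
The molecule carries a nitrile (-C#N), whose atoms satisfy every constraint of the query, so the pattern matches.

Yes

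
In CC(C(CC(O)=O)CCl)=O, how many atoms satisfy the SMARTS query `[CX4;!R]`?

4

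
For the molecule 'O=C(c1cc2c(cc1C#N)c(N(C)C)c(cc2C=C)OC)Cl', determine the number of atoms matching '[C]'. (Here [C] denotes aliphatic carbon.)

The query [C] means: uppercase C matches aliphatic (non-aromatic) carbon only.
Check the 22 heavy atoms by environment: 10× c (aromatic) → no; 7× C → match; 2× N → no; 2× O → no; 1× Cl → no.
That gives 7 matching atoms.

7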